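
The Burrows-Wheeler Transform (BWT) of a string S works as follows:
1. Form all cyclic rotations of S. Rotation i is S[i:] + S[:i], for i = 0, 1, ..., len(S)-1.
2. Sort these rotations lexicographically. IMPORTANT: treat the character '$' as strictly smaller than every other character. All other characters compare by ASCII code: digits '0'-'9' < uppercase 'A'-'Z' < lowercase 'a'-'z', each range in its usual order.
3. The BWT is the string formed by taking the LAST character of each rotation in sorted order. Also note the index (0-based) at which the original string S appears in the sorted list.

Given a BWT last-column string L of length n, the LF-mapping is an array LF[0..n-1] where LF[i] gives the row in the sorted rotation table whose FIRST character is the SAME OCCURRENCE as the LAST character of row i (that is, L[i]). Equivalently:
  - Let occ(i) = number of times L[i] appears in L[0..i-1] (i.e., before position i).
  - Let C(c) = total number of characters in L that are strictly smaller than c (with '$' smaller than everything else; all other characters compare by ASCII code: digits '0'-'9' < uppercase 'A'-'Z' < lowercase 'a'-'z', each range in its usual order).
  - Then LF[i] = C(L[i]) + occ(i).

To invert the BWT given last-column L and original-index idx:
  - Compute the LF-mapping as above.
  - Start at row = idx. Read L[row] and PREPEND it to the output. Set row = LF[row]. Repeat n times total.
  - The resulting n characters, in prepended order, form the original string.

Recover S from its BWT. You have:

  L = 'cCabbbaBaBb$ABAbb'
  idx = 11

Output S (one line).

LF mapping: 16 6 7 10 11 12 8 3 9 4 13 0 1 5 2 14 15
Walk LF starting at row 11, prepending L[row]:
  step 1: row=11, L[11]='$', prepend. Next row=LF[11]=0
  step 2: row=0, L[0]='c', prepend. Next row=LF[0]=16
  step 3: row=16, L[16]='b', prepend. Next row=LF[16]=15
  step 4: row=15, L[15]='b', prepend. Next row=LF[15]=14
  step 5: row=14, L[14]='A', prepend. Next row=LF[14]=2
  step 6: row=2, L[2]='a', prepend. Next row=LF[2]=7
  step 7: row=7, L[7]='B', prepend. Next row=LF[7]=3
  step 8: row=3, L[3]='b', prepend. Next row=LF[3]=10
  step 9: row=10, L[10]='b', prepend. Next row=LF[10]=13
  step 10: row=13, L[13]='B', prepend. Next row=LF[13]=5
  step 11: row=5, L[5]='b', prepend. Next row=LF[5]=12
  step 12: row=12, L[12]='A', prepend. Next row=LF[12]=1
  step 13: row=1, L[1]='C', prepend. Next row=LF[1]=6
  step 14: row=6, L[6]='a', prepend. Next row=LF[6]=8
  step 15: row=8, L[8]='a', prepend. Next row=LF[8]=9
  step 16: row=9, L[9]='B', prepend. Next row=LF[9]=4
  step 17: row=4, L[4]='b', prepend. Next row=LF[4]=11
Reversed output: bBaaCAbBbbBaAbbc$

Answer: bBaaCAbBbbBaAbbc$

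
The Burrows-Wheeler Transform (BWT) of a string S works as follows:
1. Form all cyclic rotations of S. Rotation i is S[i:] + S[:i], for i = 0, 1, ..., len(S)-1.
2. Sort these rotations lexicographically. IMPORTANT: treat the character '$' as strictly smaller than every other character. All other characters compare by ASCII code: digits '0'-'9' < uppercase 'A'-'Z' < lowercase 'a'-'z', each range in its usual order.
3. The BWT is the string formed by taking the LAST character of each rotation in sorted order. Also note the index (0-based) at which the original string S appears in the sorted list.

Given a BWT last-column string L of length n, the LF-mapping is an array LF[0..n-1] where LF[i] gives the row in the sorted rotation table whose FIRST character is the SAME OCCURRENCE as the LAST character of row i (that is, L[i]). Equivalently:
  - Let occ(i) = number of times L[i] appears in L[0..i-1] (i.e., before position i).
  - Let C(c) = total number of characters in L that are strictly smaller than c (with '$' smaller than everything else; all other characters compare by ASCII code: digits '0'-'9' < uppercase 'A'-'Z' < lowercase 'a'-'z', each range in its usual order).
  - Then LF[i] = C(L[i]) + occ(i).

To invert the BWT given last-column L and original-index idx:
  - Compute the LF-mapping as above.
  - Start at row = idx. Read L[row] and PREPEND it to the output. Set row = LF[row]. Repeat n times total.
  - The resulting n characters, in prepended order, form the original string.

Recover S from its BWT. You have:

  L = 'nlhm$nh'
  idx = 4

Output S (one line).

Answer: mlhhnn$

Derivation:
LF mapping: 5 3 1 4 0 6 2
Walk LF starting at row 4, prepending L[row]:
  step 1: row=4, L[4]='$', prepend. Next row=LF[4]=0
  step 2: row=0, L[0]='n', prepend. Next row=LF[0]=5
  step 3: row=5, L[5]='n', prepend. Next row=LF[5]=6
  step 4: row=6, L[6]='h', prepend. Next row=LF[6]=2
  step 5: row=2, L[2]='h', prepend. Next row=LF[2]=1
  step 6: row=1, L[1]='l', prepend. Next row=LF[1]=3
  step 7: row=3, L[3]='m', prepend. Next row=LF[3]=4
Reversed output: mlhhnn$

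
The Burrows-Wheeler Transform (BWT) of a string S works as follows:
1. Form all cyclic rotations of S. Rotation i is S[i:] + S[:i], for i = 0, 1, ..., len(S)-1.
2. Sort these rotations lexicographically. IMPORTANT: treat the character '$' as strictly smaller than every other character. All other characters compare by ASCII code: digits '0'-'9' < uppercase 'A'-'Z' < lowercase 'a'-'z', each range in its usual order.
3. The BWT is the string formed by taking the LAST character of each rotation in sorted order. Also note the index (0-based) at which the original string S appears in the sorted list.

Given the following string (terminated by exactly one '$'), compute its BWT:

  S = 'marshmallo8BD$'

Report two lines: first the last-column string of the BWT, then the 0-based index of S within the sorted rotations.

All 14 rotations (rotation i = S[i:]+S[:i]):
  rot[0] = marshmallo8BD$
  rot[1] = arshmallo8BD$m
  rot[2] = rshmallo8BD$ma
  rot[3] = shmallo8BD$mar
  rot[4] = hmallo8BD$mars
  rot[5] = mallo8BD$marsh
  rot[6] = allo8BD$marshm
  rot[7] = llo8BD$marshma
  rot[8] = lo8BD$marshmal
  rot[9] = o8BD$marshmall
  rot[10] = 8BD$marshmallo
  rot[11] = BD$marshmallo8
  rot[12] = D$marshmallo8B
  rot[13] = $marshmallo8BD
Sorted (with $ < everything):
  sorted[0] = $marshmallo8BD  (last char: 'D')
  sorted[1] = 8BD$marshmallo  (last char: 'o')
  sorted[2] = BD$marshmallo8  (last char: '8')
  sorted[3] = D$marshmallo8B  (last char: 'B')
  sorted[4] = allo8BD$marshm  (last char: 'm')
  sorted[5] = arshmallo8BD$m  (last char: 'm')
  sorted[6] = hmallo8BD$mars  (last char: 's')
  sorted[7] = llo8BD$marshma  (last char: 'a')
  sorted[8] = lo8BD$marshmal  (last char: 'l')
  sorted[9] = mallo8BD$marsh  (last char: 'h')
  sorted[10] = marshmallo8BD$  (last char: '$')
  sorted[11] = o8BD$marshmall  (last char: 'l')
  sorted[12] = rshmallo8BD$ma  (last char: 'a')
  sorted[13] = shmallo8BD$mar  (last char: 'r')
Last column: Do8Bmmsalh$lar
Original string S is at sorted index 10

Answer: Do8Bmmsalh$lar
10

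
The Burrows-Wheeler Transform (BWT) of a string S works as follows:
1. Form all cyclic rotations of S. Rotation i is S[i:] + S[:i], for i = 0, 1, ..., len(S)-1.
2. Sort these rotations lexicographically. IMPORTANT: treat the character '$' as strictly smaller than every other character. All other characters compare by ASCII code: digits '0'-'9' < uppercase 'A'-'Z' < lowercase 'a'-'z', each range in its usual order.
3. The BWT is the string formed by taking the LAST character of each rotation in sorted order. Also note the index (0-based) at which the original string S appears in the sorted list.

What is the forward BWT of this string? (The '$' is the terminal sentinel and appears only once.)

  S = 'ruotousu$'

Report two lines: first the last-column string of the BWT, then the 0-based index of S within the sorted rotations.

Answer: uut$uosro
3

Derivation:
All 9 rotations (rotation i = S[i:]+S[:i]):
  rot[0] = ruotousu$
  rot[1] = uotousu$r
  rot[2] = otousu$ru
  rot[3] = tousu$ruo
  rot[4] = ousu$ruot
  rot[5] = usu$ruoto
  rot[6] = su$ruotou
  rot[7] = u$ruotous
  rot[8] = $ruotousu
Sorted (with $ < everything):
  sorted[0] = $ruotousu  (last char: 'u')
  sorted[1] = otousu$ru  (last char: 'u')
  sorted[2] = ousu$ruot  (last char: 't')
  sorted[3] = ruotousu$  (last char: '$')
  sorted[4] = su$ruotou  (last char: 'u')
  sorted[5] = tousu$ruo  (last char: 'o')
  sorted[6] = u$ruotous  (last char: 's')
  sorted[7] = uotousu$r  (last char: 'r')
  sorted[8] = usu$ruoto  (last char: 'o')
Last column: uut$uosro
Original string S is at sorted index 3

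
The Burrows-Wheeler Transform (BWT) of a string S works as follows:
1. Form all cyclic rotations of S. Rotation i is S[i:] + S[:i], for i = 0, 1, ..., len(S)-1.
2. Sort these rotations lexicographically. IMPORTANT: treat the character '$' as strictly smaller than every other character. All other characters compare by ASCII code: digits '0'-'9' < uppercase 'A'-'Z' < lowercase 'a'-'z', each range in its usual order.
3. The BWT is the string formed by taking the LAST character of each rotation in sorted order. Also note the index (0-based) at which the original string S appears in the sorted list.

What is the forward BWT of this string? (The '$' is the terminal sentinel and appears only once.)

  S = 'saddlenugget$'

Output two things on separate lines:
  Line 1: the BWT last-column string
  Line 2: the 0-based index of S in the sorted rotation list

Answer: tsadlggude$en
10

Derivation:
All 13 rotations (rotation i = S[i:]+S[:i]):
  rot[0] = saddlenugget$
  rot[1] = addlenugget$s
  rot[2] = ddlenugget$sa
  rot[3] = dlenugget$sad
  rot[4] = lenugget$sadd
  rot[5] = enugget$saddl
  rot[6] = nugget$saddle
  rot[7] = ugget$saddlen
  rot[8] = gget$saddlenu
  rot[9] = get$saddlenug
  rot[10] = et$saddlenugg
  rot[11] = t$saddlenugge
  rot[12] = $saddlenugget
Sorted (with $ < everything):
  sorted[0] = $saddlenugget  (last char: 't')
  sorted[1] = addlenugget$s  (last char: 's')
  sorted[2] = ddlenugget$sa  (last char: 'a')
  sorted[3] = dlenugget$sad  (last char: 'd')
  sorted[4] = enugget$saddl  (last char: 'l')
  sorted[5] = et$saddlenugg  (last char: 'g')
  sorted[6] = get$saddlenug  (last char: 'g')
  sorted[7] = gget$saddlenu  (last char: 'u')
  sorted[8] = lenugget$sadd  (last char: 'd')
  sorted[9] = nugget$saddle  (last char: 'e')
  sorted[10] = saddlenugget$  (last char: '$')
  sorted[11] = t$saddlenugge  (last char: 'e')
  sorted[12] = ugget$saddlen  (last char: 'n')
Last column: tsadlggude$en
Original string S is at sorted index 10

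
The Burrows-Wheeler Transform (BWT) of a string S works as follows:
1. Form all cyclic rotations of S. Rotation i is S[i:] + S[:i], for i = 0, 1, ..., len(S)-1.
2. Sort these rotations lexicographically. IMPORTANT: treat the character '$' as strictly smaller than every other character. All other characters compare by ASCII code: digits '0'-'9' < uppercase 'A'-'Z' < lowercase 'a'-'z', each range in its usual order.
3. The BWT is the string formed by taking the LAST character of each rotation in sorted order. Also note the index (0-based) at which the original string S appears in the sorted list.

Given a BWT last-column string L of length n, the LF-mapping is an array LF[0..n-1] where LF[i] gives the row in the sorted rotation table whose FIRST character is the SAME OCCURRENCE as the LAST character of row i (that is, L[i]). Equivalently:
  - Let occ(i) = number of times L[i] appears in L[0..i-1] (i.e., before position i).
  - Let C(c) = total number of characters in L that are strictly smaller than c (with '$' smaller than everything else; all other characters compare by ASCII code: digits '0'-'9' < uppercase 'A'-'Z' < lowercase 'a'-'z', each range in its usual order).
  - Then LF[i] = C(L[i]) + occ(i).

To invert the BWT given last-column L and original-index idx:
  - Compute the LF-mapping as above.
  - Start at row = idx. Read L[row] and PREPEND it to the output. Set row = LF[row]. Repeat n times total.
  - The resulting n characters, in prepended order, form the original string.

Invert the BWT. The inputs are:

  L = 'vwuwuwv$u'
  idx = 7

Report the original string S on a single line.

LF mapping: 4 6 1 7 2 8 5 0 3
Walk LF starting at row 7, prepending L[row]:
  step 1: row=7, L[7]='$', prepend. Next row=LF[7]=0
  step 2: row=0, L[0]='v', prepend. Next row=LF[0]=4
  step 3: row=4, L[4]='u', prepend. Next row=LF[4]=2
  step 4: row=2, L[2]='u', prepend. Next row=LF[2]=1
  step 5: row=1, L[1]='w', prepend. Next row=LF[1]=6
  step 6: row=6, L[6]='v', prepend. Next row=LF[6]=5
  step 7: row=5, L[5]='w', prepend. Next row=LF[5]=8
  step 8: row=8, L[8]='u', prepend. Next row=LF[8]=3
  step 9: row=3, L[3]='w', prepend. Next row=LF[3]=7
Reversed output: wuwvwuuv$

Answer: wuwvwuuv$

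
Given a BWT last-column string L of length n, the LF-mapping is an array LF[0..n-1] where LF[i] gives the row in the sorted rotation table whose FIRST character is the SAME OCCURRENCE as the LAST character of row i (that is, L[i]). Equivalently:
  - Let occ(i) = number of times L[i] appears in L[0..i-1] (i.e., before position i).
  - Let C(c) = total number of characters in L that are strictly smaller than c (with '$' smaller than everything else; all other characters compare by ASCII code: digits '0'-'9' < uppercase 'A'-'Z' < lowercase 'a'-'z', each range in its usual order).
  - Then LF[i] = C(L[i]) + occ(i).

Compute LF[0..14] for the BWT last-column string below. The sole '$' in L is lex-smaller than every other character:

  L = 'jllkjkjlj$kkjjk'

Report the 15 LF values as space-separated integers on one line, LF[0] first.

Char counts: '$':1, 'j':6, 'k':5, 'l':3
C (first-col start): C('$')=0, C('j')=1, C('k')=7, C('l')=12
L[0]='j': occ=0, LF[0]=C('j')+0=1+0=1
L[1]='l': occ=0, LF[1]=C('l')+0=12+0=12
L[2]='l': occ=1, LF[2]=C('l')+1=12+1=13
L[3]='k': occ=0, LF[3]=C('k')+0=7+0=7
L[4]='j': occ=1, LF[4]=C('j')+1=1+1=2
L[5]='k': occ=1, LF[5]=C('k')+1=7+1=8
L[6]='j': occ=2, LF[6]=C('j')+2=1+2=3
L[7]='l': occ=2, LF[7]=C('l')+2=12+2=14
L[8]='j': occ=3, LF[8]=C('j')+3=1+3=4
L[9]='$': occ=0, LF[9]=C('$')+0=0+0=0
L[10]='k': occ=2, LF[10]=C('k')+2=7+2=9
L[11]='k': occ=3, LF[11]=C('k')+3=7+3=10
L[12]='j': occ=4, LF[12]=C('j')+4=1+4=5
L[13]='j': occ=5, LF[13]=C('j')+5=1+5=6
L[14]='k': occ=4, LF[14]=C('k')+4=7+4=11

Answer: 1 12 13 7 2 8 3 14 4 0 9 10 5 6 11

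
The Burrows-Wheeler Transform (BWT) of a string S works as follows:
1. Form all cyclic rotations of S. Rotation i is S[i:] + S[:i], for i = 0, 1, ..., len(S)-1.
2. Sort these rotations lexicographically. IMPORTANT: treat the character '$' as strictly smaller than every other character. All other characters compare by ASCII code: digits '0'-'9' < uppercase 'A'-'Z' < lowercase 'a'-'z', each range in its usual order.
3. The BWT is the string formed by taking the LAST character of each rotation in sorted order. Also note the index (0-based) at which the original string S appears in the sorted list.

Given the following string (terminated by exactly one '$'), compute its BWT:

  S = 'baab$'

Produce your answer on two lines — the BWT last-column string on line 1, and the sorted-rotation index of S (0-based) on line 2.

Answer: bbaa$
4

Derivation:
All 5 rotations (rotation i = S[i:]+S[:i]):
  rot[0] = baab$
  rot[1] = aab$b
  rot[2] = ab$ba
  rot[3] = b$baa
  rot[4] = $baab
Sorted (with $ < everything):
  sorted[0] = $baab  (last char: 'b')
  sorted[1] = aab$b  (last char: 'b')
  sorted[2] = ab$ba  (last char: 'a')
  sorted[3] = b$baa  (last char: 'a')
  sorted[4] = baab$  (last char: '$')
Last column: bbaa$
Original string S is at sorted index 4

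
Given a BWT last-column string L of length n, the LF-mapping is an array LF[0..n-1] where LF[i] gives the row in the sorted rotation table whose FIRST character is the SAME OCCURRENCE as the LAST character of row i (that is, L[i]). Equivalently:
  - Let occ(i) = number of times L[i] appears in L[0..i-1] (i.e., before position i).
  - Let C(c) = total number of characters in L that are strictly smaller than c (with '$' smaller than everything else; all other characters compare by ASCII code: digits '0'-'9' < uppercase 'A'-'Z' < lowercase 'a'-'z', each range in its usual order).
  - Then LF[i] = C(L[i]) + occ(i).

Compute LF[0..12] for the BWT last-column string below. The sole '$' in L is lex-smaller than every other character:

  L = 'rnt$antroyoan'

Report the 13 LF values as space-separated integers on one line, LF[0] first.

Char counts: '$':1, 'a':2, 'n':3, 'o':2, 'r':2, 't':2, 'y':1
C (first-col start): C('$')=0, C('a')=1, C('n')=3, C('o')=6, C('r')=8, C('t')=10, C('y')=12
L[0]='r': occ=0, LF[0]=C('r')+0=8+0=8
L[1]='n': occ=0, LF[1]=C('n')+0=3+0=3
L[2]='t': occ=0, LF[2]=C('t')+0=10+0=10
L[3]='$': occ=0, LF[3]=C('$')+0=0+0=0
L[4]='a': occ=0, LF[4]=C('a')+0=1+0=1
L[5]='n': occ=1, LF[5]=C('n')+1=3+1=4
L[6]='t': occ=1, LF[6]=C('t')+1=10+1=11
L[7]='r': occ=1, LF[7]=C('r')+1=8+1=9
L[8]='o': occ=0, LF[8]=C('o')+0=6+0=6
L[9]='y': occ=0, LF[9]=C('y')+0=12+0=12
L[10]='o': occ=1, LF[10]=C('o')+1=6+1=7
L[11]='a': occ=1, LF[11]=C('a')+1=1+1=2
L[12]='n': occ=2, LF[12]=C('n')+2=3+2=5

Answer: 8 3 10 0 1 4 11 9 6 12 7 2 5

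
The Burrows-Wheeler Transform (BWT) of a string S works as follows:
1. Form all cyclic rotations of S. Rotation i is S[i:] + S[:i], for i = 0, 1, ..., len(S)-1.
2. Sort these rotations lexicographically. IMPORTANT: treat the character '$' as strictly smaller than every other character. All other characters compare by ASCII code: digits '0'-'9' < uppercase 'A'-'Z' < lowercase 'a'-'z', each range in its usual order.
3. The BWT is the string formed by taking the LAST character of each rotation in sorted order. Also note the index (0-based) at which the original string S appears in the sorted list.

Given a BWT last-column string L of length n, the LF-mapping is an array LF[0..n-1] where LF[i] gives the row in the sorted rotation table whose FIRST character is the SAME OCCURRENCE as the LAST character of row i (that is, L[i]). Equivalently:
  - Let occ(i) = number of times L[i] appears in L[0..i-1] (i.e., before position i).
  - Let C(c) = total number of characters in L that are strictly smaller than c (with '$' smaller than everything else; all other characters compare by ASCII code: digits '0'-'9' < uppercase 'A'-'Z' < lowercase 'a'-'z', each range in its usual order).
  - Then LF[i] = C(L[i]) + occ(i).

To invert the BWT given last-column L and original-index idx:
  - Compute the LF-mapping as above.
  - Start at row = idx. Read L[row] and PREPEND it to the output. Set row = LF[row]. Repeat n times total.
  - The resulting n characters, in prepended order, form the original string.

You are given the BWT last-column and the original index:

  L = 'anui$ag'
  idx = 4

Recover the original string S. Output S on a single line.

Answer: iguana$

Derivation:
LF mapping: 1 5 6 4 0 2 3
Walk LF starting at row 4, prepending L[row]:
  step 1: row=4, L[4]='$', prepend. Next row=LF[4]=0
  step 2: row=0, L[0]='a', prepend. Next row=LF[0]=1
  step 3: row=1, L[1]='n', prepend. Next row=LF[1]=5
  step 4: row=5, L[5]='a', prepend. Next row=LF[5]=2
  step 5: row=2, L[2]='u', prepend. Next row=LF[2]=6
  step 6: row=6, L[6]='g', prepend. Next row=LF[6]=3
  step 7: row=3, L[3]='i', prepend. Next row=LF[3]=4
Reversed output: iguana$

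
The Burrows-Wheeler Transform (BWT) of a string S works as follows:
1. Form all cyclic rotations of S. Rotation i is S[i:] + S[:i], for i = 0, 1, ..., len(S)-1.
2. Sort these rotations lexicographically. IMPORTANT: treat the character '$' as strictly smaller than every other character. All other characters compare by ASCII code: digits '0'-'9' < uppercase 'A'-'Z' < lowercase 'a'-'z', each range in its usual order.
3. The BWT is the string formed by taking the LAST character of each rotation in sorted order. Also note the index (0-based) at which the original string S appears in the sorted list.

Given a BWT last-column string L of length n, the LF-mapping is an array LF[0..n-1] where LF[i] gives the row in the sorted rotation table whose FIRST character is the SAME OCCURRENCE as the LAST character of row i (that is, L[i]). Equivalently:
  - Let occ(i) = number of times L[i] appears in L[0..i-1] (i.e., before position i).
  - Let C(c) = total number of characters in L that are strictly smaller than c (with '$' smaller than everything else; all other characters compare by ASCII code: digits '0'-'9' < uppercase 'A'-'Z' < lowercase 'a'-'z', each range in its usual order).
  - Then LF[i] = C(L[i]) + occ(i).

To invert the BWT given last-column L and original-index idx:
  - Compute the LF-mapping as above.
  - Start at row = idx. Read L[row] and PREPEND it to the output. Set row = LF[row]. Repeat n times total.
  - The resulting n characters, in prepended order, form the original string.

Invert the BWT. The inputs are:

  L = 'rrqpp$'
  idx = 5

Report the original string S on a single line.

Answer: rpqpr$

Derivation:
LF mapping: 4 5 3 1 2 0
Walk LF starting at row 5, prepending L[row]:
  step 1: row=5, L[5]='$', prepend. Next row=LF[5]=0
  step 2: row=0, L[0]='r', prepend. Next row=LF[0]=4
  step 3: row=4, L[4]='p', prepend. Next row=LF[4]=2
  step 4: row=2, L[2]='q', prepend. Next row=LF[2]=3
  step 5: row=3, L[3]='p', prepend. Next row=LF[3]=1
  step 6: row=1, L[1]='r', prepend. Next row=LF[1]=5
Reversed output: rpqpr$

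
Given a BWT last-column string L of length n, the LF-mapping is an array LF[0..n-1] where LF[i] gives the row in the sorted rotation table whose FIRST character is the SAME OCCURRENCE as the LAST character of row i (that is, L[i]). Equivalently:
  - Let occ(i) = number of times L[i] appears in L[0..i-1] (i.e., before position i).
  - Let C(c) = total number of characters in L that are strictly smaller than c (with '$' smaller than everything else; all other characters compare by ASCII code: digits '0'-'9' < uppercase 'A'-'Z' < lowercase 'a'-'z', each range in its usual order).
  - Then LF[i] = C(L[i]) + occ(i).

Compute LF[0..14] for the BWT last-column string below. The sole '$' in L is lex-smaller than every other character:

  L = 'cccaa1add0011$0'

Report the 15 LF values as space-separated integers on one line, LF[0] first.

Answer: 10 11 12 7 8 4 9 13 14 1 2 5 6 0 3

Derivation:
Char counts: '$':1, '0':3, '1':3, 'a':3, 'c':3, 'd':2
C (first-col start): C('$')=0, C('0')=1, C('1')=4, C('a')=7, C('c')=10, C('d')=13
L[0]='c': occ=0, LF[0]=C('c')+0=10+0=10
L[1]='c': occ=1, LF[1]=C('c')+1=10+1=11
L[2]='c': occ=2, LF[2]=C('c')+2=10+2=12
L[3]='a': occ=0, LF[3]=C('a')+0=7+0=7
L[4]='a': occ=1, LF[4]=C('a')+1=7+1=8
L[5]='1': occ=0, LF[5]=C('1')+0=4+0=4
L[6]='a': occ=2, LF[6]=C('a')+2=7+2=9
L[7]='d': occ=0, LF[7]=C('d')+0=13+0=13
L[8]='d': occ=1, LF[8]=C('d')+1=13+1=14
L[9]='0': occ=0, LF[9]=C('0')+0=1+0=1
L[10]='0': occ=1, LF[10]=C('0')+1=1+1=2
L[11]='1': occ=1, LF[11]=C('1')+1=4+1=5
L[12]='1': occ=2, LF[12]=C('1')+2=4+2=6
L[13]='$': occ=0, LF[13]=C('$')+0=0+0=0
L[14]='0': occ=2, LF[14]=C('0')+2=1+2=3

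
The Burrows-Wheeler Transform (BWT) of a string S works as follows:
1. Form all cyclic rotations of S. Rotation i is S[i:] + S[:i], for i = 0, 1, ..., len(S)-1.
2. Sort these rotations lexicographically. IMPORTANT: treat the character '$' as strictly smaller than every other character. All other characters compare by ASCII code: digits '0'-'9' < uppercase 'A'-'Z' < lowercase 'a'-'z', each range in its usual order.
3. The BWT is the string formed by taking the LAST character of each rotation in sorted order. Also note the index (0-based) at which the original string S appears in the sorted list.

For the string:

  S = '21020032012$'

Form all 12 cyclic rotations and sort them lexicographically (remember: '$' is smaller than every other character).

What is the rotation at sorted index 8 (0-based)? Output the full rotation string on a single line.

Answer: 20032012$210

Derivation:
All 12 rotations (rotation i = S[i:]+S[:i]):
  rot[0] = 21020032012$
  rot[1] = 1020032012$2
  rot[2] = 020032012$21
  rot[3] = 20032012$210
  rot[4] = 0032012$2102
  rot[5] = 032012$21020
  rot[6] = 32012$210200
  rot[7] = 2012$2102003
  rot[8] = 012$21020032
  rot[9] = 12$210200320
  rot[10] = 2$2102003201
  rot[11] = $21020032012
Sorted (with $ < everything):
  sorted[0] = $21020032012
  sorted[1] = 0032012$2102
  sorted[2] = 012$21020032
  sorted[3] = 020032012$21
  sorted[4] = 032012$21020
  sorted[5] = 1020032012$2
  sorted[6] = 12$210200320
  sorted[7] = 2$2102003201
  sorted[8] = 20032012$210
  sorted[9] = 2012$2102003
  sorted[10] = 21020032012$
  sorted[11] = 32012$210200
sorted[8] = 20032012$210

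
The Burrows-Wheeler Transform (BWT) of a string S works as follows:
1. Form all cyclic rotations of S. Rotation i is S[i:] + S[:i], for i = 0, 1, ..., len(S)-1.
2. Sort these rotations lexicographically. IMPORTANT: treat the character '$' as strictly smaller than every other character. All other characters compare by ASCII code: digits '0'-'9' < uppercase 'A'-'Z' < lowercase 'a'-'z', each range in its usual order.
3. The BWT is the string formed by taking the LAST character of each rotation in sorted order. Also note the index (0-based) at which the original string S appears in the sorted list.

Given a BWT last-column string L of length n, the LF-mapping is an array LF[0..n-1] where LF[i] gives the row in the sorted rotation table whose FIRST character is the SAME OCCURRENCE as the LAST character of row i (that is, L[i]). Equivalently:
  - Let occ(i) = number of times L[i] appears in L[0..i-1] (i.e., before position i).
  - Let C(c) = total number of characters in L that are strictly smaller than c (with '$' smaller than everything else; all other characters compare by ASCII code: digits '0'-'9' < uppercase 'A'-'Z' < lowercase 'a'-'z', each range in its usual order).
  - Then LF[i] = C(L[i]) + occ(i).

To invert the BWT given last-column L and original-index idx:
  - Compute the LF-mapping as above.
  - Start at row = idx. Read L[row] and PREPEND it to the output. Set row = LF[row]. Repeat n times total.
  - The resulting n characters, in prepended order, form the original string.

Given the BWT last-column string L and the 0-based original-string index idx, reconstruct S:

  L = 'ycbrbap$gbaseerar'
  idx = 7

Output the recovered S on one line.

LF mapping: 16 7 4 12 5 1 11 0 10 6 2 15 8 9 13 3 14
Walk LF starting at row 7, prepending L[row]:
  step 1: row=7, L[7]='$', prepend. Next row=LF[7]=0
  step 2: row=0, L[0]='y', prepend. Next row=LF[0]=16
  step 3: row=16, L[16]='r', prepend. Next row=LF[16]=14
  step 4: row=14, L[14]='r', prepend. Next row=LF[14]=13
  step 5: row=13, L[13]='e', prepend. Next row=LF[13]=9
  step 6: row=9, L[9]='b', prepend. Next row=LF[9]=6
  step 7: row=6, L[6]='p', prepend. Next row=LF[6]=11
  step 8: row=11, L[11]='s', prepend. Next row=LF[11]=15
  step 9: row=15, L[15]='a', prepend. Next row=LF[15]=3
  step 10: row=3, L[3]='r', prepend. Next row=LF[3]=12
  step 11: row=12, L[12]='e', prepend. Next row=LF[12]=8
  step 12: row=8, L[8]='g', prepend. Next row=LF[8]=10
  step 13: row=10, L[10]='a', prepend. Next row=LF[10]=2
  step 14: row=2, L[2]='b', prepend. Next row=LF[2]=4
  step 15: row=4, L[4]='b', prepend. Next row=LF[4]=5
  step 16: row=5, L[5]='a', prepend. Next row=LF[5]=1
  step 17: row=1, L[1]='c', prepend. Next row=LF[1]=7
Reversed output: cabbageraspberry$

Answer: cabbageraspberry$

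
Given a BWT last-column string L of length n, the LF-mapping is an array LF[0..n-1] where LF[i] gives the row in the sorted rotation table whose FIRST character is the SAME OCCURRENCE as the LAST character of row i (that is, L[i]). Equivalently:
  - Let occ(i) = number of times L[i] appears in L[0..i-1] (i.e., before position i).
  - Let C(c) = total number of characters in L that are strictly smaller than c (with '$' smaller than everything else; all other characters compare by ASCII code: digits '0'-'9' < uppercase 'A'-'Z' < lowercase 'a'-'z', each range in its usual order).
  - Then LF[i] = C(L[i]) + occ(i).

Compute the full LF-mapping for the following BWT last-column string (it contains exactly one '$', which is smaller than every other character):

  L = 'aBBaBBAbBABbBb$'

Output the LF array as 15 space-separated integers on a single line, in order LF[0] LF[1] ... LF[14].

Answer: 10 3 4 11 5 6 1 12 7 2 8 13 9 14 0

Derivation:
Char counts: '$':1, 'A':2, 'B':7, 'a':2, 'b':3
C (first-col start): C('$')=0, C('A')=1, C('B')=3, C('a')=10, C('b')=12
L[0]='a': occ=0, LF[0]=C('a')+0=10+0=10
L[1]='B': occ=0, LF[1]=C('B')+0=3+0=3
L[2]='B': occ=1, LF[2]=C('B')+1=3+1=4
L[3]='a': occ=1, LF[3]=C('a')+1=10+1=11
L[4]='B': occ=2, LF[4]=C('B')+2=3+2=5
L[5]='B': occ=3, LF[5]=C('B')+3=3+3=6
L[6]='A': occ=0, LF[6]=C('A')+0=1+0=1
L[7]='b': occ=0, LF[7]=C('b')+0=12+0=12
L[8]='B': occ=4, LF[8]=C('B')+4=3+4=7
L[9]='A': occ=1, LF[9]=C('A')+1=1+1=2
L[10]='B': occ=5, LF[10]=C('B')+5=3+5=8
L[11]='b': occ=1, LF[11]=C('b')+1=12+1=13
L[12]='B': occ=6, LF[12]=C('B')+6=3+6=9
L[13]='b': occ=2, LF[13]=C('b')+2=12+2=14
L[14]='$': occ=0, LF[14]=C('$')+0=0+0=0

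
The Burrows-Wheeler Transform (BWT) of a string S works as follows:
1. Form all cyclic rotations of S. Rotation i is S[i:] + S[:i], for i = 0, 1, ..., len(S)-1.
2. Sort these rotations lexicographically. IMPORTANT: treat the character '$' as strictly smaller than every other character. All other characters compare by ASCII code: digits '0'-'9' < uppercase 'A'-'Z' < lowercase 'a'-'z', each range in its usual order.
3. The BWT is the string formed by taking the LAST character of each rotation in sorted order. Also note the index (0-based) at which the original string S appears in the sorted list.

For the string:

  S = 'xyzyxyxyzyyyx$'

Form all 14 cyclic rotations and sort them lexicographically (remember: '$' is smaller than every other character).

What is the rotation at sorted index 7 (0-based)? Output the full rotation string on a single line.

All 14 rotations (rotation i = S[i:]+S[:i]):
  rot[0] = xyzyxyxyzyyyx$
  rot[1] = yzyxyxyzyyyx$x
  rot[2] = zyxyxyzyyyx$xy
  rot[3] = yxyxyzyyyx$xyz
  rot[4] = xyxyzyyyx$xyzy
  rot[5] = yxyzyyyx$xyzyx
  rot[6] = xyzyyyx$xyzyxy
  rot[7] = yzyyyx$xyzyxyx
  rot[8] = zyyyx$xyzyxyxy
  rot[9] = yyyx$xyzyxyxyz
  rot[10] = yyx$xyzyxyxyzy
  rot[11] = yx$xyzyxyxyzyy
  rot[12] = x$xyzyxyxyzyyy
  rot[13] = $xyzyxyxyzyyyx
Sorted (with $ < everything):
  sorted[0] = $xyzyxyxyzyyyx
  sorted[1] = x$xyzyxyxyzyyy
  sorted[2] = xyxyzyyyx$xyzy
  sorted[3] = xyzyxyxyzyyyx$
  sorted[4] = xyzyyyx$xyzyxy
  sorted[5] = yx$xyzyxyxyzyy
  sorted[6] = yxyxyzyyyx$xyz
  sorted[7] = yxyzyyyx$xyzyx
  sorted[8] = yyx$xyzyxyxyzy
  sorted[9] = yyyx$xyzyxyxyz
  sorted[10] = yzyxyxyzyyyx$x
  sorted[11] = yzyyyx$xyzyxyx
  sorted[12] = zyxyxyzyyyx$xy
  sorted[13] = zyyyx$xyzyxyxy
sorted[7] = yxyzyyyx$xyzyx

Answer: yxyzyyyx$xyzyx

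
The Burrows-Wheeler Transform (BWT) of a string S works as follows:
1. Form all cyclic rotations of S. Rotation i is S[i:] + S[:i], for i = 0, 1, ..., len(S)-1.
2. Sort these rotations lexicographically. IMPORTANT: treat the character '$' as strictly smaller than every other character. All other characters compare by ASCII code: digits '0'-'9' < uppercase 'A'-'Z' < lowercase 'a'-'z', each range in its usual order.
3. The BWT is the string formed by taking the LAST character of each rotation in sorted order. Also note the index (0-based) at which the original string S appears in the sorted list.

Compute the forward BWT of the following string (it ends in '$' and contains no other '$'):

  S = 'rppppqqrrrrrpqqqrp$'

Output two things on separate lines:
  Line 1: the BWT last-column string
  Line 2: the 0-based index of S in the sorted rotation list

Answer: prrpprppqpqqq$rrrrq
13

Derivation:
All 19 rotations (rotation i = S[i:]+S[:i]):
  rot[0] = rppppqqrrrrrpqqqrp$
  rot[1] = ppppqqrrrrrpqqqrp$r
  rot[2] = pppqqrrrrrpqqqrp$rp
  rot[3] = ppqqrrrrrpqqqrp$rpp
  rot[4] = pqqrrrrrpqqqrp$rppp
  rot[5] = qqrrrrrpqqqrp$rpppp
  rot[6] = qrrrrrpqqqrp$rppppq
  rot[7] = rrrrrpqqqrp$rppppqq
  rot[8] = rrrrpqqqrp$rppppqqr
  rot[9] = rrrpqqqrp$rppppqqrr
  rot[10] = rrpqqqrp$rppppqqrrr
  rot[11] = rpqqqrp$rppppqqrrrr
  rot[12] = pqqqrp$rppppqqrrrrr
  rot[13] = qqqrp$rppppqqrrrrrp
  rot[14] = qqrp$rppppqqrrrrrpq
  rot[15] = qrp$rppppqqrrrrrpqq
  rot[16] = rp$rppppqqrrrrrpqqq
  rot[17] = p$rppppqqrrrrrpqqqr
  rot[18] = $rppppqqrrrrrpqqqrp
Sorted (with $ < everything):
  sorted[0] = $rppppqqrrrrrpqqqrp  (last char: 'p')
  sorted[1] = p$rppppqqrrrrrpqqqr  (last char: 'r')
  sorted[2] = ppppqqrrrrrpqqqrp$r  (last char: 'r')
  sorted[3] = pppqqrrrrrpqqqrp$rp  (last char: 'p')
  sorted[4] = ppqqrrrrrpqqqrp$rpp  (last char: 'p')
  sorted[5] = pqqqrp$rppppqqrrrrr  (last char: 'r')
  sorted[6] = pqqrrrrrpqqqrp$rppp  (last char: 'p')
  sorted[7] = qqqrp$rppppqqrrrrrp  (last char: 'p')
  sorted[8] = qqrp$rppppqqrrrrrpq  (last char: 'q')
  sorted[9] = qqrrrrrpqqqrp$rpppp  (last char: 'p')
  sorted[10] = qrp$rppppqqrrrrrpqq  (last char: 'q')
  sorted[11] = qrrrrrpqqqrp$rppppq  (last char: 'q')
  sorted[12] = rp$rppppqqrrrrrpqqq  (last char: 'q')
  sorted[13] = rppppqqrrrrrpqqqrp$  (last char: '$')
  sorted[14] = rpqqqrp$rppppqqrrrr  (last char: 'r')
  sorted[15] = rrpqqqrp$rppppqqrrr  (last char: 'r')
  sorted[16] = rrrpqqqrp$rppppqqrr  (last char: 'r')
  sorted[17] = rrrrpqqqrp$rppppqqr  (last char: 'r')
  sorted[18] = rrrrrpqqqrp$rppppqq  (last char: 'q')
Last column: prrpprppqpqqq$rrrrq
Original string S is at sorted index 13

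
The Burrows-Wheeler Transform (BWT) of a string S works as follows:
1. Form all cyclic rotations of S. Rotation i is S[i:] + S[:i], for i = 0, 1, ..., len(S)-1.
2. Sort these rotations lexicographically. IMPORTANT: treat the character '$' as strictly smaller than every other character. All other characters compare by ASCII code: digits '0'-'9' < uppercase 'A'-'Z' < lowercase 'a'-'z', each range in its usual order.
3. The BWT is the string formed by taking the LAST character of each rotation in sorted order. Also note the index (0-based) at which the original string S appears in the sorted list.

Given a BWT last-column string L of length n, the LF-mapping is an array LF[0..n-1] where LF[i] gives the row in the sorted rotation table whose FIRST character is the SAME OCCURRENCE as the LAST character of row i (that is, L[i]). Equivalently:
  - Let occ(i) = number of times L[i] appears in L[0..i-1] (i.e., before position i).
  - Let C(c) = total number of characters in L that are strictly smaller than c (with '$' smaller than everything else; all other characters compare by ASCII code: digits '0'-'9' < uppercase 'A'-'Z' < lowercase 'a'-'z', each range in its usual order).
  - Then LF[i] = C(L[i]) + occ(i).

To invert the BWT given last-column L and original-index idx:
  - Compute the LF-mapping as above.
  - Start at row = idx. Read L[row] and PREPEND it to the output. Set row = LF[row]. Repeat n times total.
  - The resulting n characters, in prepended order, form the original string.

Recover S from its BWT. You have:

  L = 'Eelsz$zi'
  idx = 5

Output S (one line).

LF mapping: 1 2 4 5 6 0 7 3
Walk LF starting at row 5, prepending L[row]:
  step 1: row=5, L[5]='$', prepend. Next row=LF[5]=0
  step 2: row=0, L[0]='E', prepend. Next row=LF[0]=1
  step 3: row=1, L[1]='e', prepend. Next row=LF[1]=2
  step 4: row=2, L[2]='l', prepend. Next row=LF[2]=4
  step 5: row=4, L[4]='z', prepend. Next row=LF[4]=6
  step 6: row=6, L[6]='z', prepend. Next row=LF[6]=7
  step 7: row=7, L[7]='i', prepend. Next row=LF[7]=3
  step 8: row=3, L[3]='s', prepend. Next row=LF[3]=5
Reversed output: sizzleE$

Answer: sizzleE$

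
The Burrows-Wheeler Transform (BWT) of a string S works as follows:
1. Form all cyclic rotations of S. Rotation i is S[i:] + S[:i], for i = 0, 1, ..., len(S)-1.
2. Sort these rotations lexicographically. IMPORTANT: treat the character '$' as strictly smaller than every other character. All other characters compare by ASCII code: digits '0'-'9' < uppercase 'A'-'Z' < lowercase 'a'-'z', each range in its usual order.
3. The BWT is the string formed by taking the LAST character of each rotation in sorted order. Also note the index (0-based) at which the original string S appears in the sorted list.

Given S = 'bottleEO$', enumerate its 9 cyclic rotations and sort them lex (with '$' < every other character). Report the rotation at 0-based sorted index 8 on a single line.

All 9 rotations (rotation i = S[i:]+S[:i]):
  rot[0] = bottleEO$
  rot[1] = ottleEO$b
  rot[2] = ttleEO$bo
  rot[3] = tleEO$bot
  rot[4] = leEO$bott
  rot[5] = eEO$bottl
  rot[6] = EO$bottle
  rot[7] = O$bottleE
  rot[8] = $bottleEO
Sorted (with $ < everything):
  sorted[0] = $bottleEO
  sorted[1] = EO$bottle
  sorted[2] = O$bottleE
  sorted[3] = bottleEO$
  sorted[4] = eEO$bottl
  sorted[5] = leEO$bott
  sorted[6] = ottleEO$b
  sorted[7] = tleEO$bot
  sorted[8] = ttleEO$bo
sorted[8] = ttleEO$bo

Answer: ttleEO$bo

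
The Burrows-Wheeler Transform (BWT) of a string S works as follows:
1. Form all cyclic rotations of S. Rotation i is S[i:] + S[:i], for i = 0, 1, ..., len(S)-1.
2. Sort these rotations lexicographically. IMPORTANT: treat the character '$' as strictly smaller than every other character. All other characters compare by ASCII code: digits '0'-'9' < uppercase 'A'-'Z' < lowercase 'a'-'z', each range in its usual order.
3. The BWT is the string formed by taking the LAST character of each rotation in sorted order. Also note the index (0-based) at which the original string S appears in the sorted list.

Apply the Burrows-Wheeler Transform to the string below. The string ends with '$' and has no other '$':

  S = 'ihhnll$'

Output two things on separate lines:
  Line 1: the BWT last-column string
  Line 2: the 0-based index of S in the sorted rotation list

Answer: lih$lnh
3

Derivation:
All 7 rotations (rotation i = S[i:]+S[:i]):
  rot[0] = ihhnll$
  rot[1] = hhnll$i
  rot[2] = hnll$ih
  rot[3] = nll$ihh
  rot[4] = ll$ihhn
  rot[5] = l$ihhnl
  rot[6] = $ihhnll
Sorted (with $ < everything):
  sorted[0] = $ihhnll  (last char: 'l')
  sorted[1] = hhnll$i  (last char: 'i')
  sorted[2] = hnll$ih  (last char: 'h')
  sorted[3] = ihhnll$  (last char: '$')
  sorted[4] = l$ihhnl  (last char: 'l')
  sorted[5] = ll$ihhn  (last char: 'n')
  sorted[6] = nll$ihh  (last char: 'h')
Last column: lih$lnh
Original string S is at sorted index 3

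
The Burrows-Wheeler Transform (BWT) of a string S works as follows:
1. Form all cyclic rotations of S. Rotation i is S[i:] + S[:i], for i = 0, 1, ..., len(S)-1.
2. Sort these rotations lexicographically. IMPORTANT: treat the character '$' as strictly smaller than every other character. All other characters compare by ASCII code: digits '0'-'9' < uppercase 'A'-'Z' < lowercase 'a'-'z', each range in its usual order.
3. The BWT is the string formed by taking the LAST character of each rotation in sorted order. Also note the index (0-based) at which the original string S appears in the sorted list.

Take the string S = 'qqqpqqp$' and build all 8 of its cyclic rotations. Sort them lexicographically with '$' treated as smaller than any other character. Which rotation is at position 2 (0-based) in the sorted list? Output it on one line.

All 8 rotations (rotation i = S[i:]+S[:i]):
  rot[0] = qqqpqqp$
  rot[1] = qqpqqp$q
  rot[2] = qpqqp$qq
  rot[3] = pqqp$qqq
  rot[4] = qqp$qqqp
  rot[5] = qp$qqqpq
  rot[6] = p$qqqpqq
  rot[7] = $qqqpqqp
Sorted (with $ < everything):
  sorted[0] = $qqqpqqp
  sorted[1] = p$qqqpqq
  sorted[2] = pqqp$qqq
  sorted[3] = qp$qqqpq
  sorted[4] = qpqqp$qq
  sorted[5] = qqp$qqqp
  sorted[6] = qqpqqp$q
  sorted[7] = qqqpqqp$
sorted[2] = pqqp$qqq

Answer: pqqp$qqq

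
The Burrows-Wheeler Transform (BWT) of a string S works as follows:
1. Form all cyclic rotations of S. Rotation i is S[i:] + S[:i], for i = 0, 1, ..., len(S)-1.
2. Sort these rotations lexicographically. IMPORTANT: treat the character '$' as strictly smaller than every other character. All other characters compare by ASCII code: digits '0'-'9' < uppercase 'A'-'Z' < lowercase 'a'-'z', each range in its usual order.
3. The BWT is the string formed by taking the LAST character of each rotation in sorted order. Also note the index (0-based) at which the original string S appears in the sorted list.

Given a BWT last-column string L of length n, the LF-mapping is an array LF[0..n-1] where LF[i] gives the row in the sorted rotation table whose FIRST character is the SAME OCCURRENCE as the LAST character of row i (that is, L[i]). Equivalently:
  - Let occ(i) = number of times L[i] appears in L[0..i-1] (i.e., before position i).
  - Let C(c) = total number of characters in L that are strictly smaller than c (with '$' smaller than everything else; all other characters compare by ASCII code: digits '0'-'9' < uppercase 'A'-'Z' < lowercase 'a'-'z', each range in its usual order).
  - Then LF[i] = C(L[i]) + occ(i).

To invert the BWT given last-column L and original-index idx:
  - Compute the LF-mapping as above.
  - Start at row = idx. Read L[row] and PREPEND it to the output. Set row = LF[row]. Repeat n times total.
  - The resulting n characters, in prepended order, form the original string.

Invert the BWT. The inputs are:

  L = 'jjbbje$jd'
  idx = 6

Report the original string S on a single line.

LF mapping: 5 6 1 2 7 4 0 8 3
Walk LF starting at row 6, prepending L[row]:
  step 1: row=6, L[6]='$', prepend. Next row=LF[6]=0
  step 2: row=0, L[0]='j', prepend. Next row=LF[0]=5
  step 3: row=5, L[5]='e', prepend. Next row=LF[5]=4
  step 4: row=4, L[4]='j', prepend. Next row=LF[4]=7
  step 5: row=7, L[7]='j', prepend. Next row=LF[7]=8
  step 6: row=8, L[8]='d', prepend. Next row=LF[8]=3
  step 7: row=3, L[3]='b', prepend. Next row=LF[3]=2
  step 8: row=2, L[2]='b', prepend. Next row=LF[2]=1
  step 9: row=1, L[1]='j', prepend. Next row=LF[1]=6
Reversed output: jbbdjjej$

Answer: jbbdjjej$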